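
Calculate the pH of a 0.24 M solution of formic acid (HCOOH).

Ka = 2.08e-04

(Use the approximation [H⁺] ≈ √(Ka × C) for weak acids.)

[H⁺] = √(Ka × C) = √(2.08e-04 × 0.24) = 7.0654e-03. pH = -log(7.0654e-03)

pH = 2.15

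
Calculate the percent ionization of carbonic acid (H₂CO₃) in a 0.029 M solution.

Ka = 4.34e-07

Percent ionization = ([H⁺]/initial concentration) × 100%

Using Ka equilibrium: x² + Ka×x - Ka×C = 0. Solving: [H⁺] = 1.1197e-04. Percent = (1.1197e-04/0.029) × 100

Percent ionization = 0.386%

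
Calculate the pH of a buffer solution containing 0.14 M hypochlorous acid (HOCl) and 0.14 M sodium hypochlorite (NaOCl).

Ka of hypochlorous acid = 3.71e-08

pKa = -log(3.71e-08) = 7.43. pH = pKa + log([A⁻]/[HA]) = 7.43 + log(0.14/0.14)

pH = 7.43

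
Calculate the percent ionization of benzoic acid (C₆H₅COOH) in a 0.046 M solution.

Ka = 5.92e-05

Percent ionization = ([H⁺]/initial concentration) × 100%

Using Ka equilibrium: x² + Ka×x - Ka×C = 0. Solving: [H⁺] = 1.6209e-03. Percent = (1.6209e-03/0.046) × 100

Percent ionization = 3.52%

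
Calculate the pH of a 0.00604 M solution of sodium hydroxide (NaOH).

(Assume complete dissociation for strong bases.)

[OH⁻] = 0.00604 M for strong base. pOH = -log[OH⁻] = 2.22, pH = 14 - pOH

pH = 11.78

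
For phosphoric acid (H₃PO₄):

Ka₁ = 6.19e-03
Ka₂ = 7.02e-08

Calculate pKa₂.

pKa₂ = -log(Ka₂) = -log(7.02e-08) = 7.15.

pK_{a2} = 7.15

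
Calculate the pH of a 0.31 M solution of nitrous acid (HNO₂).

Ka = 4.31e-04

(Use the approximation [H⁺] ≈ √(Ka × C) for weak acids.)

[H⁺] = √(Ka × C) = √(4.31e-04 × 0.31) = 1.1559e-02. pH = -log(1.1559e-02)

pH = 1.94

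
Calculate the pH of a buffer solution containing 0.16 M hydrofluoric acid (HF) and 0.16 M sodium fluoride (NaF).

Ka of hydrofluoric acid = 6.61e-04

pKa = -log(6.61e-04) = 3.18. pH = pKa + log([A⁻]/[HA]) = 3.18 + log(0.16/0.16)

pH = 3.18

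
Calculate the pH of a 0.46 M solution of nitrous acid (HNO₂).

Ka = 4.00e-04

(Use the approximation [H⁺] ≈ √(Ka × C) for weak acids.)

[H⁺] = √(Ka × C) = √(4.00e-04 × 0.46) = 1.3565e-02. pH = -log(1.3565e-02)

pH = 1.87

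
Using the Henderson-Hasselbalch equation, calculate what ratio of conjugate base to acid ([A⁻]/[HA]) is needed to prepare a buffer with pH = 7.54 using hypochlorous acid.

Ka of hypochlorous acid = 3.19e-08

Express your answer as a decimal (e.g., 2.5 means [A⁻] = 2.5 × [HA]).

pKa = -log(3.19e-08) = 7.4962. pH = pKa + log([A⁻]/[HA]), so log([A⁻]/[HA]) = pH − pKa = 7.54 − 7.4962 = 0.0438. [A⁻]/[HA] = 10^(0.0438) = 1.11

[A⁻]/[HA] = 1.11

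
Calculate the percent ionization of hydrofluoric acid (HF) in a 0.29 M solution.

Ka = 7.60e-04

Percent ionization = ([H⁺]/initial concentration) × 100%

Using Ka equilibrium: x² + Ka×x - Ka×C = 0. Solving: [H⁺] = 1.4471e-02. Percent = (1.4471e-02/0.29) × 100

Percent ionization = 4.99%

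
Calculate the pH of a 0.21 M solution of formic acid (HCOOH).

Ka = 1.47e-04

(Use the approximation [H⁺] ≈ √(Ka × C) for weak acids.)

[H⁺] = √(Ka × C) = √(1.47e-04 × 0.21) = 5.5561e-03. pH = -log(5.5561e-03)

pH = 2.26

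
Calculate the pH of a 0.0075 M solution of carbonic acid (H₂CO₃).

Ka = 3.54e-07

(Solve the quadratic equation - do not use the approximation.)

x² + Ka×x - Ka×C = 0. Using quadratic formula: [H⁺] = 5.1350e-05

pH = 4.29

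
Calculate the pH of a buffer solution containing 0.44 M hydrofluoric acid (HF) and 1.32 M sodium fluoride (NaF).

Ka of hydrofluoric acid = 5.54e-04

pKa = -log(5.54e-04) = 3.26. pH = pKa + log([A⁻]/[HA]) = 3.26 + log(1.32/0.44)

pH = 3.73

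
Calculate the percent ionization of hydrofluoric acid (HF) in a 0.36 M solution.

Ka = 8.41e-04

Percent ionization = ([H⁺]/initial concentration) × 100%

Using Ka equilibrium: x² + Ka×x - Ka×C = 0. Solving: [H⁺] = 1.6985e-02. Percent = (1.6985e-02/0.36) × 100

Percent ionization = 4.72%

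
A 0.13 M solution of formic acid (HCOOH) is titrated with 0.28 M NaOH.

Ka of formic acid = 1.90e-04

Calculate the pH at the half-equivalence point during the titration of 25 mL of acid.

At half-equivalence [HA] = [A⁻], so Henderson-Hasselbalch gives pH = pKa = -log(1.90e-04) = 3.72.

pH = pKa = 3.72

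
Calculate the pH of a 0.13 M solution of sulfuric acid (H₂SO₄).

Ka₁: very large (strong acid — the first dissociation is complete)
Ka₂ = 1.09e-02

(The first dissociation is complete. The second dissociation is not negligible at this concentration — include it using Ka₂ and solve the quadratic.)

First dissociation is complete: [H⁺]₀ = [HSO₄⁻]₀ = C = 0.13 M. Second dissociation HSO₄⁻ ⇌ H⁺ + SO₄²⁻: let x = [SO₄²⁻]. Ka₂ = (C + x)·x / (C − x) = 1.09e-02 → x² + (C + Ka₂)·x − Ka₂·C = 0 → x² + 0.14090·x − 1.417e-03 = 0. x = (−0.14090 + √(0.14090² + 4 × 1.417e-03)) / 2 = 9.4262e-03 M. [H⁺] = C + x = 0.13 + 9.4262e-03 = 1.3943e-01 M. pH = -log(1.3943e-01) = 0.86.

pH = 0.86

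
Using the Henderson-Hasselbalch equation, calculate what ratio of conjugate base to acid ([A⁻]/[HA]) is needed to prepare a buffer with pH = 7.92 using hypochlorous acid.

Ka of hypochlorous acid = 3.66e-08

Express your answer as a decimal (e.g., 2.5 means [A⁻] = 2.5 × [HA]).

pKa = -log(3.66e-08) = 7.4365. pH = pKa + log([A⁻]/[HA]), so log([A⁻]/[HA]) = pH − pKa = 7.92 − 7.4365 = 0.4835. [A⁻]/[HA] = 10^(0.4835) = 3.04

[A⁻]/[HA] = 3.04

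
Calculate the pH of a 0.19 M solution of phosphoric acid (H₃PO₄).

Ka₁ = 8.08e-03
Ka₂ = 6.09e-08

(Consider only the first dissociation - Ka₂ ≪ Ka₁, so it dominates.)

First dissociation dominates. From Ka₁ = [H⁺][HA⁻]/[H₂A], x² + Ka₁·x − Ka₁·C = 0 with C = 0.19 M and Ka₁ = 8.08e-03. Solving: [H⁺] = (−Ka₁ + √(Ka₁² + 4·Ka₁·C)) / 2 = 3.5349e-02 M. pH = -log(3.5349e-02) = 1.45.

pH = 1.45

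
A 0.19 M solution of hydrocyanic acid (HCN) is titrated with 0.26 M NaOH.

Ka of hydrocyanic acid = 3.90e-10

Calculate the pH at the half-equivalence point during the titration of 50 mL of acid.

At half-equivalence [HA] = [A⁻], so Henderson-Hasselbalch gives pH = pKa = -log(3.90e-10) = 9.41.

pH = pKa = 9.41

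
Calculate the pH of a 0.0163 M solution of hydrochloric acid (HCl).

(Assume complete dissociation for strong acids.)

[H⁺] = 0.0163 M for strong acid. pH = -log[H⁺] = -log(0.0163)

pH = 1.79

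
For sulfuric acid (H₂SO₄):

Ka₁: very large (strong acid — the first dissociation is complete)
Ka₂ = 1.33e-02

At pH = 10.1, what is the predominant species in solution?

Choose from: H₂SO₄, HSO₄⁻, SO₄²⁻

The first dissociation is complete, so H₂SO₄ itself is never the predominant species in water; pKa₂ = -log(1.33e-02) = 1.88. For a polyprotic acid the predominant species crosses at each pKa: below pKa_n the protonated form dominates, above it the deprotonated form does. At pH = 10.1, the predominant species is SO₄²⁻.

SO₄²⁻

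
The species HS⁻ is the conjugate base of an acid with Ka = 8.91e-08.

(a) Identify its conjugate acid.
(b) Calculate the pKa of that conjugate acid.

(a) The conjugate acid is formed by adding one H⁺ to HS⁻, giving H₂S. (b) pKa = -log(Ka) = -log(8.91e-08) = 7.05.

Conjugate acid: H₂S; pK_a = 7.05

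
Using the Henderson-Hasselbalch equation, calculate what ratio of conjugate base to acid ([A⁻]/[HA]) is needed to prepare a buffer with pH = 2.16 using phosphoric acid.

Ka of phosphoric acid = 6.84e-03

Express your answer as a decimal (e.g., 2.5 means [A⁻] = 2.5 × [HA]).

pKa = -log(6.84e-03) = 2.1649. pH = pKa + log([A⁻]/[HA]), so log([A⁻]/[HA]) = pH − pKa = 2.16 − 2.1649 = -0.0049. [A⁻]/[HA] = 10^(-0.0049) = 0.989

[A⁻]/[HA] = 0.989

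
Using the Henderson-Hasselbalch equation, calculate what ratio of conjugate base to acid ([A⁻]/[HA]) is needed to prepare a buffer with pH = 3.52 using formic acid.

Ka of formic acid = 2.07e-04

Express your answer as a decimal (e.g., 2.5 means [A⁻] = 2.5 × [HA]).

pKa = -log(2.07e-04) = 3.6840. pH = pKa + log([A⁻]/[HA]), so log([A⁻]/[HA]) = pH − pKa = 3.52 − 3.6840 = -0.1640. [A⁻]/[HA] = 10^(-0.1640) = 0.685

[A⁻]/[HA] = 0.685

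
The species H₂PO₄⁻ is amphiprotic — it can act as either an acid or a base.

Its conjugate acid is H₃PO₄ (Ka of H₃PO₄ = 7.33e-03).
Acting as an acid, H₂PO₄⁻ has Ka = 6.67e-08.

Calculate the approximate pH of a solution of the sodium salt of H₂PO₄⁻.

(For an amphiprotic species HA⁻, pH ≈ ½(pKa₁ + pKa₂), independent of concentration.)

pKa₁ = -log(7.33e-03) = 2.13; pKa₂ = -log(6.67e-08) = 7.18. For an amphiprotic species, pH ≈ ½(pKa₁ + pKa₂) = ½(2.13 + 7.18) = 4.66.

pH = 4.66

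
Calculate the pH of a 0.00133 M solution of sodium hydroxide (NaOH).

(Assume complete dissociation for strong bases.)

[OH⁻] = 0.00133 M for strong base. pOH = -log[OH⁻] = 2.88, pH = 14 - pOH

pH = 11.12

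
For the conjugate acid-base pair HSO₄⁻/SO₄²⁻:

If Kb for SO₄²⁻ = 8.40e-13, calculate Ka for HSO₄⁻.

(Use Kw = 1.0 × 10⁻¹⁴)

For a conjugate pair Ka × Kb = Kw, so Ka = Kw/Kb = 1.0 × 10⁻¹⁴ / 8.40e-13 = 1.19e-02.

K_a = 1.19e-02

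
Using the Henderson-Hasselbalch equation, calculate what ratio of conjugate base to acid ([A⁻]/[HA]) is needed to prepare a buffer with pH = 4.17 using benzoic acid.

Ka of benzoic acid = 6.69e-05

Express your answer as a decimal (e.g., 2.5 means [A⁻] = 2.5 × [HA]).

pKa = -log(6.69e-05) = 4.1746. pH = pKa + log([A⁻]/[HA]), so log([A⁻]/[HA]) = pH − pKa = 4.17 − 4.1746 = -0.0046. [A⁻]/[HA] = 10^(-0.0046) = 0.990

[A⁻]/[HA] = 0.990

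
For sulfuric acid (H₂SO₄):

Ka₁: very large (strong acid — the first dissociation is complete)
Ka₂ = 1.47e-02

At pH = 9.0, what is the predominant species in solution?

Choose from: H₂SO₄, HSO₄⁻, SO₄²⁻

The first dissociation is complete, so H₂SO₄ itself is never the predominant species in water; pKa₂ = -log(1.47e-02) = 1.83. For a polyprotic acid the predominant species crosses at each pKa: below pKa_n the protonated form dominates, above it the deprotonated form does. At pH = 9.0, the predominant species is SO₄²⁻.

SO₄²⁻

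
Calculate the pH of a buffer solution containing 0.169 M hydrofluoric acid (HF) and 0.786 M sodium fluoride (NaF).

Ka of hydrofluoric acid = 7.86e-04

pKa = -log(7.86e-04) = 3.10. pH = pKa + log([A⁻]/[HA]) = 3.10 + log(0.786/0.169)

pH = 3.77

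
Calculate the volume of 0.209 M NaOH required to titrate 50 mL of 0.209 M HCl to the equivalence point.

At equivalence: moles acid = moles base. moles HCl = 0.209 × 50/1000 = 0.01045 mol. V_base = moles / 0.209 × 1000 = 50.0 mL.

V_{base} = 50.0 mL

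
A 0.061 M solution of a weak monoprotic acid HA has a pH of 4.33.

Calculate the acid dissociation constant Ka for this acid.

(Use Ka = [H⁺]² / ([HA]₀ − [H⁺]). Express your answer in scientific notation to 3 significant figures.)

[H⁺] = 10^(−pH) = 10^(−4.33) = 4.677e-05 M. For HA ⇌ H⁺ + A⁻, Ka = [H⁺][A⁻]/[HA] = [H⁺]² / ([HA]₀ − [H⁺]) = (4.677e-05)² / (0.061 − 4.677e-05) = 3.59e-08.

K_a = 3.59e-08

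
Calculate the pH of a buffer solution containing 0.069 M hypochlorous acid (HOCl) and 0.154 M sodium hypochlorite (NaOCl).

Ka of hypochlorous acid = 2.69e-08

pKa = -log(2.69e-08) = 7.57. pH = pKa + log([A⁻]/[HA]) = 7.57 + log(0.154/0.069)

pH = 7.92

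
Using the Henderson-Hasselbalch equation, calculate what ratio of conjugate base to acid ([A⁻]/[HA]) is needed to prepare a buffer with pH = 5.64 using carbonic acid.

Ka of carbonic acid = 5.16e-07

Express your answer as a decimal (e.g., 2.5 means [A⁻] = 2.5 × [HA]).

pKa = -log(5.16e-07) = 6.2874. pH = pKa + log([A⁻]/[HA]), so log([A⁻]/[HA]) = pH − pKa = 5.64 − 6.2874 = -0.6474. [A⁻]/[HA] = 10^(-0.6474) = 0.225

[A⁻]/[HA] = 0.225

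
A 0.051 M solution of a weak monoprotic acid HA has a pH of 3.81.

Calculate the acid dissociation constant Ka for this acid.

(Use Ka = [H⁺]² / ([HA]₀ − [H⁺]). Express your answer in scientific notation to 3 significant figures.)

[H⁺] = 10^(−pH) = 10^(−3.81) = 1.549e-04 M. For HA ⇌ H⁺ + A⁻, Ka = [H⁺][A⁻]/[HA] = [H⁺]² / ([HA]₀ − [H⁺]) = (1.549e-04)² / (0.051 − 1.549e-04) = 4.72e-07.

K_a = 4.72e-07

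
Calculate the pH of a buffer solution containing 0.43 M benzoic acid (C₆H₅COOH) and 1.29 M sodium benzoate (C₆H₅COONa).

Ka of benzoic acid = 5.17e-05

pKa = -log(5.17e-05) = 4.29. pH = pKa + log([A⁻]/[HA]) = 4.29 + log(1.29/0.43)

pH = 4.76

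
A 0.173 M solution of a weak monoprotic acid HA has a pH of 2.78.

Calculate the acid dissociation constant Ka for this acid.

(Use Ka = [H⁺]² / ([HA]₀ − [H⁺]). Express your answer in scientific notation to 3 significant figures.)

[H⁺] = 10^(−pH) = 10^(−2.78) = 1.660e-03 M. For HA ⇌ H⁺ + A⁻, Ka = [H⁺][A⁻]/[HA] = [H⁺]² / ([HA]₀ − [H⁺]) = (1.660e-03)² / (0.173 − 1.660e-03) = 1.61e-05.

K_a = 1.61e-05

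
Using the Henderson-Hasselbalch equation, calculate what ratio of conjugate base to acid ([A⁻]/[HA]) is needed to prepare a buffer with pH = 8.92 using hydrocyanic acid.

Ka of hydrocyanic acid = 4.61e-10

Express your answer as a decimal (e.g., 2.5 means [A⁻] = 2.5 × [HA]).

pKa = -log(4.61e-10) = 9.3363. pH = pKa + log([A⁻]/[HA]), so log([A⁻]/[HA]) = pH − pKa = 8.92 − 9.3363 = -0.4163. [A⁻]/[HA] = 10^(-0.4163) = 0.383

[A⁻]/[HA] = 0.383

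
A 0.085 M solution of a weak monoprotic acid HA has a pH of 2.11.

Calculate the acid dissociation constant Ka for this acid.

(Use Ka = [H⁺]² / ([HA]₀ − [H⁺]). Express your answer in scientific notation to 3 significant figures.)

[H⁺] = 10^(−pH) = 10^(−2.11) = 7.762e-03 M. For HA ⇌ H⁺ + A⁻, Ka = [H⁺][A⁻]/[HA] = [H⁺]² / ([HA]₀ − [H⁺]) = (7.762e-03)² / (0.085 − 7.762e-03) = 7.80e-04.

K_a = 7.80e-04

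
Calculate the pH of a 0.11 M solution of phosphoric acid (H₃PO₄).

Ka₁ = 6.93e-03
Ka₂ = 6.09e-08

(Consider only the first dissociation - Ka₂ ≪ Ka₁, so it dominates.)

First dissociation dominates. From Ka₁ = [H⁺][HA⁻]/[H₂A], x² + Ka₁·x − Ka₁·C = 0 with C = 0.11 M and Ka₁ = 6.93e-03. Solving: [H⁺] = (−Ka₁ + √(Ka₁² + 4·Ka₁·C)) / 2 = 2.4361e-02 M. pH = -log(2.4361e-02) = 1.61.

pH = 1.61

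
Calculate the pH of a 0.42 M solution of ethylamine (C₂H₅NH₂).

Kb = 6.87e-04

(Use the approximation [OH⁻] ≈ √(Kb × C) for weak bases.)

[OH⁻] = √(Kb × C) = √(6.87e-04 × 0.42) = 1.6986e-02. pOH = 1.77, pH = 14 - pOH

pH = 12.23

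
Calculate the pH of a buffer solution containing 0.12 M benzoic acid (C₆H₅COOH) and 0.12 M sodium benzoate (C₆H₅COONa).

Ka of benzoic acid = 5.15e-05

pKa = -log(5.15e-05) = 4.29. pH = pKa + log([A⁻]/[HA]) = 4.29 + log(0.12/0.12)

pH = 4.29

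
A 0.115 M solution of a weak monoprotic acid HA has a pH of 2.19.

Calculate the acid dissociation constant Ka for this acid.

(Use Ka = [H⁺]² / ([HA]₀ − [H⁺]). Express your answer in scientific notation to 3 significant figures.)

[H⁺] = 10^(−pH) = 10^(−2.19) = 6.457e-03 M. For HA ⇌ H⁺ + A⁻, Ka = [H⁺][A⁻]/[HA] = [H⁺]² / ([HA]₀ − [H⁺]) = (6.457e-03)² / (0.115 − 6.457e-03) = 3.84e-04.

K_a = 3.84e-04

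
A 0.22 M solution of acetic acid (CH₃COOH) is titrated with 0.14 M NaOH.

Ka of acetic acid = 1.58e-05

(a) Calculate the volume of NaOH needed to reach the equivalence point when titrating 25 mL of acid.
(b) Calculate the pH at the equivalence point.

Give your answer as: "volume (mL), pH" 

moles acid = 0.22 × 25/1000 = 0.0055 mol; V_base = moles/0.14 × 1000 = 39.3 mL. At equivalence only the conjugate base is present: [A⁻] = 0.0055/0.064 = 8.5556e-02 M. Kb = Kw/Ka = 6.33e-10; [OH⁻] = √(Kb × [A⁻]) = 7.3586e-06; pOH = 5.13; pH = 14 - pOH = 8.87.

V = 39.3 mL, pH = 8.87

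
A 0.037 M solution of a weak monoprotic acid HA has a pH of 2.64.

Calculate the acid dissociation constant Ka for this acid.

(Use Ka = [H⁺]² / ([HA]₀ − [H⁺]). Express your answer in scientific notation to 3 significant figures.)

[H⁺] = 10^(−pH) = 10^(−2.64) = 2.291e-03 M. For HA ⇌ H⁺ + A⁻, Ka = [H⁺][A⁻]/[HA] = [H⁺]² / ([HA]₀ − [H⁺]) = (2.291e-03)² / (0.037 − 2.291e-03) = 1.51e-04.

K_a = 1.51e-04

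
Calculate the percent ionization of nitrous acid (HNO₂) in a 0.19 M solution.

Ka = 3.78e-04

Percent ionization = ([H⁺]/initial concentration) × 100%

Using Ka equilibrium: x² + Ka×x - Ka×C = 0. Solving: [H⁺] = 8.2878e-03. Percent = (8.2878e-03/0.19) × 100

Percent ionization = 4.36%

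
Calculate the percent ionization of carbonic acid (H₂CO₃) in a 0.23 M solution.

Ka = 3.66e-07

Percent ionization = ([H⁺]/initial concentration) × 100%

Using Ka equilibrium: x² + Ka×x - Ka×C = 0. Solving: [H⁺] = 2.8995e-04. Percent = (2.8995e-04/0.23) × 100

Percent ionization = 0.126%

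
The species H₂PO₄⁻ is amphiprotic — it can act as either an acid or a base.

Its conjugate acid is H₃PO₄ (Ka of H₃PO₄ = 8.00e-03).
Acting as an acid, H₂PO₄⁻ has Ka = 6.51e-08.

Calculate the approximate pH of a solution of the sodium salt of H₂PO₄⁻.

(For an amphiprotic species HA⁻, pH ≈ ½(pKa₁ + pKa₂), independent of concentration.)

pKa₁ = -log(8.00e-03) = 2.10; pKa₂ = -log(6.51e-08) = 7.19. For an amphiprotic species, pH ≈ ½(pKa₁ + pKa₂) = ½(2.10 + 7.19) = 4.64.

pH = 4.64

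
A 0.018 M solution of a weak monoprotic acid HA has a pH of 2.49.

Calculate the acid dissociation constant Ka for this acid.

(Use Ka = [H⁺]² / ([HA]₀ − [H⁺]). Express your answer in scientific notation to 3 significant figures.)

[H⁺] = 10^(−pH) = 10^(−2.49) = 3.236e-03 M. For HA ⇌ H⁺ + A⁻, Ka = [H⁺][A⁻]/[HA] = [H⁺]² / ([HA]₀ − [H⁺]) = (3.236e-03)² / (0.018 − 3.236e-03) = 7.09e-04.

K_a = 7.09e-04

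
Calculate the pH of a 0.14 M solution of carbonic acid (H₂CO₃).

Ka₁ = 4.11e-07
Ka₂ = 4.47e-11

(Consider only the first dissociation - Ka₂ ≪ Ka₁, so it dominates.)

First dissociation dominates. From Ka₁ = [H⁺][HA⁻]/[H₂A], x² + Ka₁·x − Ka₁·C = 0 with C = 0.14 M and Ka₁ = 4.11e-07. Solving: [H⁺] = (−Ka₁ + √(Ka₁² + 4·Ka₁·C)) / 2 = 2.3967e-04 M. pH = -log(2.3967e-04) = 3.62.

pH = 3.62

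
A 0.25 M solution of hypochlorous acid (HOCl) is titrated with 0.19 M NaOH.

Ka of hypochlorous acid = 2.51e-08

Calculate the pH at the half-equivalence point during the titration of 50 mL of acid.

At half-equivalence [HA] = [A⁻], so Henderson-Hasselbalch gives pH = pKa = -log(2.51e-08) = 7.60.

pH = pKa = 7.60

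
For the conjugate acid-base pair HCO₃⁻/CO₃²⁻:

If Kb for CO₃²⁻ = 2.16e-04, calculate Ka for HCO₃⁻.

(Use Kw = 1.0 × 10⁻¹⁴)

For a conjugate pair Ka × Kb = Kw, so Ka = Kw/Kb = 1.0 × 10⁻¹⁴ / 2.16e-04 = 4.63e-11.

K_a = 4.63e-11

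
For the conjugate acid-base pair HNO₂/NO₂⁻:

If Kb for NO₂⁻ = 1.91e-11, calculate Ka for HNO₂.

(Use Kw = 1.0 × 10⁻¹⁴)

For a conjugate pair Ka × Kb = Kw, so Ka = Kw/Kb = 1.0 × 10⁻¹⁴ / 1.91e-11 = 5.24e-04.

K_a = 5.24e-04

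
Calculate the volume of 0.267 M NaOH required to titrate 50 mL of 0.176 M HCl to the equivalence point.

At equivalence: moles acid = moles base. moles HCl = 0.176 × 50/1000 = 0.0088 mol. V_base = moles / 0.267 × 1000 = 33.0 mL.

V_{base} = 33.0 mL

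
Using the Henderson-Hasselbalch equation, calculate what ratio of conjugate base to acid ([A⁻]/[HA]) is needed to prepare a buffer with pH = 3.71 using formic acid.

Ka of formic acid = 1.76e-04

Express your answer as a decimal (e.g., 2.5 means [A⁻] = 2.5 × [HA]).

pKa = -log(1.76e-04) = 3.7545. pH = pKa + log([A⁻]/[HA]), so log([A⁻]/[HA]) = pH − pKa = 3.71 − 3.7545 = -0.0445. [A⁻]/[HA] = 10^(-0.0445) = 0.903

[A⁻]/[HA] = 0.903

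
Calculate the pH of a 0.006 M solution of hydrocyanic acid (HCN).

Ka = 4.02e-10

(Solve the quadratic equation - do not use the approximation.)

x² + Ka×x - Ka×C = 0. Using quadratic formula: [H⁺] = 1.5529e-06

pH = 5.81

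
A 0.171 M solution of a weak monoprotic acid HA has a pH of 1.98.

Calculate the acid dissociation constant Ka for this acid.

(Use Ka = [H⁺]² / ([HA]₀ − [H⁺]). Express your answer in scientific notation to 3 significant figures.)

[H⁺] = 10^(−pH) = 10^(−1.98) = 1.047e-02 M. For HA ⇌ H⁺ + A⁻, Ka = [H⁺][A⁻]/[HA] = [H⁺]² / ([HA]₀ − [H⁺]) = (1.047e-02)² / (0.171 − 1.047e-02) = 6.83e-04.

K_a = 6.83e-04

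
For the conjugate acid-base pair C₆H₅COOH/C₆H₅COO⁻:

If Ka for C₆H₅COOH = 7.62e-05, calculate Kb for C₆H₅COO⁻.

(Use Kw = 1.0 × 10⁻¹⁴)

For a conjugate pair Ka × Kb = Kw, so Kb = Kw/Ka = 1.0 × 10⁻¹⁴ / 7.62e-05 = 1.31e-10.

K_b = 1.31e-10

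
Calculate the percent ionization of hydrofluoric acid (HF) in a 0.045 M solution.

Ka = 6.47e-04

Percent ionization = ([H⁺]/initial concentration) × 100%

Using Ka equilibrium: x² + Ka×x - Ka×C = 0. Solving: [H⁺] = 5.0820e-03. Percent = (5.0820e-03/0.045) × 100

Percent ionization = 11.3%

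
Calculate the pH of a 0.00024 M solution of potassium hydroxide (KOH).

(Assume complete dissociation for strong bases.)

[OH⁻] = 0.00024 M for strong base. pOH = -log[OH⁻] = 3.62, pH = 14 - pOH

pH = 10.38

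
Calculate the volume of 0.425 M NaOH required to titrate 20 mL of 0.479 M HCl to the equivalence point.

At equivalence: moles acid = moles base. moles HCl = 0.479 × 20/1000 = 0.00958 mol. V_base = moles / 0.425 × 1000 = 22.5 mL.

V_{base} = 22.5 mL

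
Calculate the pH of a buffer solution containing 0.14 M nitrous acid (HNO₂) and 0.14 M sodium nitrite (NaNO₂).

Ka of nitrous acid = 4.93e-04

pKa = -log(4.93e-04) = 3.31. pH = pKa + log([A⁻]/[HA]) = 3.31 + log(0.14/0.14)

pH = 3.31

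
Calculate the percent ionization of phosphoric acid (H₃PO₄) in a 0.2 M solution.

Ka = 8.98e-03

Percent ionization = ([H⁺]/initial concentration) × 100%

Using Ka equilibrium: x² + Ka×x - Ka×C = 0. Solving: [H⁺] = 3.8126e-02. Percent = (3.8126e-02/0.2) × 100

Percent ionization = 19.1%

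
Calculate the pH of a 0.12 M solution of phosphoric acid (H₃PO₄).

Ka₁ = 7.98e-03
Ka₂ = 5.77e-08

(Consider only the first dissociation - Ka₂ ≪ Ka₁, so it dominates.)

First dissociation dominates. From Ka₁ = [H⁺][HA⁻]/[H₂A], x² + Ka₁·x − Ka₁·C = 0 with C = 0.12 M and Ka₁ = 7.98e-03. Solving: [H⁺] = (−Ka₁ + √(Ka₁² + 4·Ka₁·C)) / 2 = 2.7211e-02 M. pH = -log(2.7211e-02) = 1.57.

pH = 1.57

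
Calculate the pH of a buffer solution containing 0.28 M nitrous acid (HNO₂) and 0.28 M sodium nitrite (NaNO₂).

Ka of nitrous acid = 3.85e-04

pKa = -log(3.85e-04) = 3.41. pH = pKa + log([A⁻]/[HA]) = 3.41 + log(0.28/0.28)

pH = 3.41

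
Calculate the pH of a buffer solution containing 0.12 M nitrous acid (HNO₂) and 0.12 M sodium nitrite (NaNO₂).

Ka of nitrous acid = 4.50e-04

pKa = -log(4.50e-04) = 3.35. pH = pKa + log([A⁻]/[HA]) = 3.35 + log(0.12/0.12)

pH = 3.35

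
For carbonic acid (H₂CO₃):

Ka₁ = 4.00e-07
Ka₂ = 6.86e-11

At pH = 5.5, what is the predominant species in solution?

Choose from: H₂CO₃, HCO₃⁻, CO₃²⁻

pKa₁ = 6.40, pKa₂ = 10.16. For a polyprotic acid the predominant species crosses at each pKa: below pKa_n the protonated form dominates, above it the deprotonated form does. At pH = 5.5, the predominant species is H₂CO₃.

H₂CO₃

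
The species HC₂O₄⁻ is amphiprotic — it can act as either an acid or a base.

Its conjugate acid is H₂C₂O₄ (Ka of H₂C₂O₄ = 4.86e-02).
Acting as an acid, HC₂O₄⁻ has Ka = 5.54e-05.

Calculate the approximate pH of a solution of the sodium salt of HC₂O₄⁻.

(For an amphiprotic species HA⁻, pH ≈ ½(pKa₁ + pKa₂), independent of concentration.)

pKa₁ = -log(4.86e-02) = 1.31; pKa₂ = -log(5.54e-05) = 4.26. For an amphiprotic species, pH ≈ ½(pKa₁ + pKa₂) = ½(1.31 + 4.26) = 2.78.

pH = 2.78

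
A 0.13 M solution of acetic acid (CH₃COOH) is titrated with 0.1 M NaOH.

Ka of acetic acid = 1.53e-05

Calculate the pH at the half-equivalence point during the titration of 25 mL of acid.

At half-equivalence [HA] = [A⁻], so Henderson-Hasselbalch gives pH = pKa = -log(1.53e-05) = 4.82.

pH = pKa = 4.82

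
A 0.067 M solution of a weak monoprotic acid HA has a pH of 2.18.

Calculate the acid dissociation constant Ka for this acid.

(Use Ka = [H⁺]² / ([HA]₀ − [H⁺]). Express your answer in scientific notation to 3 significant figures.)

[H⁺] = 10^(−pH) = 10^(−2.18) = 6.607e-03 M. For HA ⇌ H⁺ + A⁻, Ka = [H⁺][A⁻]/[HA] = [H⁺]² / ([HA]₀ − [H⁺]) = (6.607e-03)² / (0.067 − 6.607e-03) = 7.23e-04.

K_a = 7.23e-04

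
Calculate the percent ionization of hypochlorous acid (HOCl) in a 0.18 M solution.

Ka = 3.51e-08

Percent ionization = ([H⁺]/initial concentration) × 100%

Using Ka equilibrium: x² + Ka×x - Ka×C = 0. Solving: [H⁺] = 7.9468e-05. Percent = (7.9468e-05/0.18) × 100

Percent ionization = 0.0441%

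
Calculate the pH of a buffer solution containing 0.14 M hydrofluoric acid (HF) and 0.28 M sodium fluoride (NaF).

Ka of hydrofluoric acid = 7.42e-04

pKa = -log(7.42e-04) = 3.13. pH = pKa + log([A⁻]/[HA]) = 3.13 + log(0.28/0.14)

pH = 3.43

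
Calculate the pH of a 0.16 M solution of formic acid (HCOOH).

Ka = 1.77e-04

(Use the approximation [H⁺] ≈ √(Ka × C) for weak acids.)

[H⁺] = √(Ka × C) = √(1.77e-04 × 0.16) = 5.3217e-03. pH = -log(5.3217e-03)

pH = 2.27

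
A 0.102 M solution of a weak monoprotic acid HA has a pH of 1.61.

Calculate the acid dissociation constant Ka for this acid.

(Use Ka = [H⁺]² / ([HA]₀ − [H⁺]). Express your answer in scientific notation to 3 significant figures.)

[H⁺] = 10^(−pH) = 10^(−1.61) = 2.455e-02 M. For HA ⇌ H⁺ + A⁻, Ka = [H⁺][A⁻]/[HA] = [H⁺]² / ([HA]₀ − [H⁺]) = (2.455e-02)² / (0.102 − 2.455e-02) = 7.78e-03.

K_a = 7.78e-03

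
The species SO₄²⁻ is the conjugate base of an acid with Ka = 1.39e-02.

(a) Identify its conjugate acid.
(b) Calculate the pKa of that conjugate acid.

(a) The conjugate acid is formed by adding one H⁺ to SO₄²⁻, giving HSO₄⁻. (b) pKa = -log(Ka) = -log(1.39e-02) = 1.86.

Conjugate acid: HSO₄⁻; pK_a = 1.86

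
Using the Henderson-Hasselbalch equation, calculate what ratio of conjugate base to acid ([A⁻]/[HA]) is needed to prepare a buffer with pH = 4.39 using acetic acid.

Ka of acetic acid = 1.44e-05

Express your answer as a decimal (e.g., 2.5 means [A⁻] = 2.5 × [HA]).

pKa = -log(1.44e-05) = 4.8416. pH = pKa + log([A⁻]/[HA]), so log([A⁻]/[HA]) = pH − pKa = 4.39 − 4.8416 = -0.4516. [A⁻]/[HA] = 10^(-0.4516) = 0.353

[A⁻]/[HA] = 0.353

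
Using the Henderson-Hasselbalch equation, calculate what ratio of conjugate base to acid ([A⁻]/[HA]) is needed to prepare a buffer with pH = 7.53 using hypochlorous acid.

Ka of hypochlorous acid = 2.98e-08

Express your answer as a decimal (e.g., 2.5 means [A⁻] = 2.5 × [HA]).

pKa = -log(2.98e-08) = 7.5258. pH = pKa + log([A⁻]/[HA]), so log([A⁻]/[HA]) = pH − pKa = 7.53 − 7.5258 = 0.0042. [A⁻]/[HA] = 10^(0.0042) = 1.01

[A⁻]/[HA] = 1.01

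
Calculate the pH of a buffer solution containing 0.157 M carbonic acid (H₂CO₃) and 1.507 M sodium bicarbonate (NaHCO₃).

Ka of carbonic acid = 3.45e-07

pKa = -log(3.45e-07) = 6.46. pH = pKa + log([A⁻]/[HA]) = 6.46 + log(1.507/0.157)

pH = 7.44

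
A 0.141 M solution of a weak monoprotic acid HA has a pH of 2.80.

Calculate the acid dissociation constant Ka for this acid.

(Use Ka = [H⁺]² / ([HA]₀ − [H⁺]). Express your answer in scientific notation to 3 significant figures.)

[H⁺] = 10^(−pH) = 10^(−2.80) = 1.585e-03 M. For HA ⇌ H⁺ + A⁻, Ka = [H⁺][A⁻]/[HA] = [H⁺]² / ([HA]₀ − [H⁺]) = (1.585e-03)² / (0.141 − 1.585e-03) = 1.80e-05.

K_a = 1.80e-05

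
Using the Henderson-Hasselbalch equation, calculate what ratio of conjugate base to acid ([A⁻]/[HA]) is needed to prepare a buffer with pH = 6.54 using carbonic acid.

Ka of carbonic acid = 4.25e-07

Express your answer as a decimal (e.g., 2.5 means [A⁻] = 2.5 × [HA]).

pKa = -log(4.25e-07) = 6.3716. pH = pKa + log([A⁻]/[HA]), so log([A⁻]/[HA]) = pH − pKa = 6.54 − 6.3716 = 0.1684. [A⁻]/[HA] = 10^(0.1684) = 1.47

[A⁻]/[HA] = 1.47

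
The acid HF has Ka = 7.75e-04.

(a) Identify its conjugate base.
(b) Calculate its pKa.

(a) The conjugate base is formed by removing one H⁺ from HF, giving F⁻. (b) pKa = -log(Ka) = -log(7.75e-04) = 3.11.

Conjugate base: F⁻; pK_a = 3.11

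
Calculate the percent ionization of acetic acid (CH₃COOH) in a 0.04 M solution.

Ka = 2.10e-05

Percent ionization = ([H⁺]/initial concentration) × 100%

Using Ka equilibrium: x² + Ka×x - Ka×C = 0. Solving: [H⁺] = 9.0608e-04. Percent = (9.0608e-04/0.04) × 100

Percent ionization = 2.27%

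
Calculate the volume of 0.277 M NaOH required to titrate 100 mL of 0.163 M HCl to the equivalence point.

At equivalence: moles acid = moles base. moles HCl = 0.163 × 100/1000 = 0.0163 mol. V_base = moles / 0.277 × 1000 = 58.8 mL.

V_{base} = 58.8 mL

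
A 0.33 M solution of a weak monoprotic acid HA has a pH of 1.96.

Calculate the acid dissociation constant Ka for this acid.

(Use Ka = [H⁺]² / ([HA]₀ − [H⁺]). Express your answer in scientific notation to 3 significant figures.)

[H⁺] = 10^(−pH) = 10^(−1.96) = 1.096e-02 M. For HA ⇌ H⁺ + A⁻, Ka = [H⁺][A⁻]/[HA] = [H⁺]² / ([HA]₀ − [H⁺]) = (1.096e-02)² / (0.33 − 1.096e-02) = 3.77e-04.

K_a = 3.77e-04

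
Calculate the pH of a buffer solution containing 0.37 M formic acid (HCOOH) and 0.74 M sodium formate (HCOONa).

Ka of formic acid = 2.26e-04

pKa = -log(2.26e-04) = 3.65. pH = pKa + log([A⁻]/[HA]) = 3.65 + log(0.74/0.37)

pH = 3.95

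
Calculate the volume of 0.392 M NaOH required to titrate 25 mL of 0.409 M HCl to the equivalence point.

At equivalence: moles acid = moles base. moles HCl = 0.409 × 25/1000 = 0.01022 mol. V_base = moles / 0.392 × 1000 = 26.1 mL.

V_{base} = 26.1 mL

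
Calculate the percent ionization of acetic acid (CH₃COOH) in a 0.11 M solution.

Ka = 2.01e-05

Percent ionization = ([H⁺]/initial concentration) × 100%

Using Ka equilibrium: x² + Ka×x - Ka×C = 0. Solving: [H⁺] = 1.4769e-03. Percent = (1.4769e-03/0.11) × 100

Percent ionization = 1.34%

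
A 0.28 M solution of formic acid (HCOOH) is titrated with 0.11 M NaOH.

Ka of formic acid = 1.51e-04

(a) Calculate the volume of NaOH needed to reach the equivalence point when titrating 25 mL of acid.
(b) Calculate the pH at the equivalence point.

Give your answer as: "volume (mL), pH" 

moles acid = 0.28 × 25/1000 = 0.007 mol; V_base = moles/0.11 × 1000 = 63.6 mL. At equivalence only the conjugate base is present: [A⁻] = 0.007/0.089 = 7.8974e-02 M. Kb = Kw/Ka = 6.62e-11; [OH⁻] = √(Kb × [A⁻]) = 2.2869e-06; pOH = 5.64; pH = 14 - pOH = 8.36.

V = 63.6 mL, pH = 8.36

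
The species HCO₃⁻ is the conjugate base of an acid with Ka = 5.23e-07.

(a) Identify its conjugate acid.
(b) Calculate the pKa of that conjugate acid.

(a) The conjugate acid is formed by adding one H⁺ to HCO₃⁻, giving H₂CO₃. (b) pKa = -log(Ka) = -log(5.23e-07) = 6.28.

Conjugate acid: H₂CO₃; pK_a = 6.28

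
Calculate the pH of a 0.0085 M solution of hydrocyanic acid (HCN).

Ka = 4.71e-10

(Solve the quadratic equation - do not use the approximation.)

x² + Ka×x - Ka×C = 0. Using quadratic formula: [H⁺] = 2.0006e-06

pH = 5.70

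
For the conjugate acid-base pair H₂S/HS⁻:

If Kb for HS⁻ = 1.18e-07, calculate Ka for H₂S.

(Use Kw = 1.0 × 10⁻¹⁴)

For a conjugate pair Ka × Kb = Kw, so Ka = Kw/Kb = 1.0 × 10⁻¹⁴ / 1.18e-07 = 8.47e-08.

K_a = 8.47e-08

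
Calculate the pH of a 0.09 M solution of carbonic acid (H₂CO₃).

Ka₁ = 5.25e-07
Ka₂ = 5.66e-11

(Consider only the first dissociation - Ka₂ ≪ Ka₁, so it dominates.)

First dissociation dominates. From Ka₁ = [H⁺][HA⁻]/[H₂A], x² + Ka₁·x − Ka₁·C = 0 with C = 0.09 M and Ka₁ = 5.25e-07. Solving: [H⁺] = (−Ka₁ + √(Ka₁² + 4·Ka₁·C)) / 2 = 2.1711e-04 M. pH = -log(2.1711e-04) = 3.66.

pH = 3.66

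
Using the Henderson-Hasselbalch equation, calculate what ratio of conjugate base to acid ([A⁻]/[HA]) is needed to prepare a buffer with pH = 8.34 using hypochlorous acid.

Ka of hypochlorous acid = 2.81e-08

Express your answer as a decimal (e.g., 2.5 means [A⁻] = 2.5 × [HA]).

pKa = -log(2.81e-08) = 7.5513. pH = pKa + log([A⁻]/[HA]), so log([A⁻]/[HA]) = pH − pKa = 8.34 − 7.5513 = 0.7887. [A⁻]/[HA] = 10^(0.7887) = 6.15

[A⁻]/[HA] = 6.15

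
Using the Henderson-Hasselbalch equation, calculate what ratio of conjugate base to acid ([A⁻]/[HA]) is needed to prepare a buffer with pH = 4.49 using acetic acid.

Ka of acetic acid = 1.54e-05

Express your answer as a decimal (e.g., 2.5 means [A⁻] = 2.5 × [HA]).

pKa = -log(1.54e-05) = 4.8125. pH = pKa + log([A⁻]/[HA]), so log([A⁻]/[HA]) = pH − pKa = 4.49 − 4.8125 = -0.3225. [A⁻]/[HA] = 10^(-0.3225) = 0.476

[A⁻]/[HA] = 0.476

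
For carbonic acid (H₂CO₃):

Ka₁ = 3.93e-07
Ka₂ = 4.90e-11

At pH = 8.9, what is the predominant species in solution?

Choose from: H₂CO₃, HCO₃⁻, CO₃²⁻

pKa₁ = 6.41, pKa₂ = 10.31. For a polyprotic acid the predominant species crosses at each pKa: below pKa_n the protonated form dominates, above it the deprotonated form does. At pH = 8.9, the predominant species is HCO₃⁻.

HCO₃⁻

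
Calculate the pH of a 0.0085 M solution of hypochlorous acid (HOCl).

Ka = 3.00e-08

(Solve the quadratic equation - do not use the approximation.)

x² + Ka×x - Ka×C = 0. Using quadratic formula: [H⁺] = 1.5954e-05

pH = 4.80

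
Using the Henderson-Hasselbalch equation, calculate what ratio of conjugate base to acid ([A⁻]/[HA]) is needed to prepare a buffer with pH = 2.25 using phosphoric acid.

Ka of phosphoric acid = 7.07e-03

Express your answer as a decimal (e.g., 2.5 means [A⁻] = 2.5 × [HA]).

pKa = -log(7.07e-03) = 2.1506. pH = pKa + log([A⁻]/[HA]), so log([A⁻]/[HA]) = pH − pKa = 2.25 − 2.1506 = 0.0994. [A⁻]/[HA] = 10^(0.0994) = 1.26

[A⁻]/[HA] = 1.26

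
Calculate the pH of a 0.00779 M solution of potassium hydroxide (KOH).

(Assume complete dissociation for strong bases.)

[OH⁻] = 0.00779 M for strong base. pOH = -log[OH⁻] = 2.11, pH = 14 - pOH

pH = 11.89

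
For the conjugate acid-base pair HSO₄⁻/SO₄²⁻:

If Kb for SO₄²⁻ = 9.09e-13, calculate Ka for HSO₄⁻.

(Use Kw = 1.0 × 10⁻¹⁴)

For a conjugate pair Ka × Kb = Kw, so Ka = Kw/Kb = 1.0 × 10⁻¹⁴ / 9.09e-13 = 1.10e-02.

K_a = 1.10e-02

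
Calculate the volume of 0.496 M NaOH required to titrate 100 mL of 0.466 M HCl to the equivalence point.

At equivalence: moles acid = moles base. moles HCl = 0.466 × 100/1000 = 0.0466 mol. V_base = moles / 0.496 × 1000 = 94.0 mL.

V_{base} = 94.0 mL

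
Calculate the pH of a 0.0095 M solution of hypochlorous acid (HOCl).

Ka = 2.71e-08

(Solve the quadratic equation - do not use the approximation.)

x² + Ka×x - Ka×C = 0. Using quadratic formula: [H⁺] = 1.6032e-05

pH = 4.80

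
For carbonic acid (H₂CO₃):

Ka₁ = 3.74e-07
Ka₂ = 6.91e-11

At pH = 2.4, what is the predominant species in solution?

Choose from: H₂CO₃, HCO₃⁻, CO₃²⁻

pKa₁ = 6.43, pKa₂ = 10.16. For a polyprotic acid the predominant species crosses at each pKa: below pKa_n the protonated form dominates, above it the deprotonated form does. At pH = 2.4, the predominant species is H₂CO₃.

H₂CO₃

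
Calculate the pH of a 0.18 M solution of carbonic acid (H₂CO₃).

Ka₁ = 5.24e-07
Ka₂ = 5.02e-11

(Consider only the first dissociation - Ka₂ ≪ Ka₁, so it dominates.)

First dissociation dominates. From Ka₁ = [H⁺][HA⁻]/[H₂A], x² + Ka₁·x − Ka₁·C = 0 with C = 0.18 M and Ka₁ = 5.24e-07. Solving: [H⁺] = (−Ka₁ + √(Ka₁² + 4·Ka₁·C)) / 2 = 3.0685e-04 M. pH = -log(3.0685e-04) = 3.51.

pH = 3.51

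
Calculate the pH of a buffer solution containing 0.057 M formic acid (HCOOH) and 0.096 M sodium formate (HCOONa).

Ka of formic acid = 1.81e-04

pKa = -log(1.81e-04) = 3.74. pH = pKa + log([A⁻]/[HA]) = 3.74 + log(0.096/0.057)

pH = 3.97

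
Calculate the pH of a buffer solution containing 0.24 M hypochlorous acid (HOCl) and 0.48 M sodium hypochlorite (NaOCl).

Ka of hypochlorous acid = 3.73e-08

pKa = -log(3.73e-08) = 7.43. pH = pKa + log([A⁻]/[HA]) = 7.43 + log(0.48/0.24)

pH = 7.73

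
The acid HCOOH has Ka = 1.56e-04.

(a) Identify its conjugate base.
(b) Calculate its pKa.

(a) The conjugate base is formed by removing one H⁺ from HCOOH, giving HCOO⁻. (b) pKa = -log(Ka) = -log(1.56e-04) = 3.81.

Conjugate base: HCOO⁻; pK_a = 3.81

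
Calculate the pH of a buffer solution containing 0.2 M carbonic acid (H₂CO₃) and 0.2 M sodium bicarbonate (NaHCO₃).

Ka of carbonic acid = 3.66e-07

pKa = -log(3.66e-07) = 6.44. pH = pKa + log([A⁻]/[HA]) = 6.44 + log(0.2/0.2)

pH = 6.44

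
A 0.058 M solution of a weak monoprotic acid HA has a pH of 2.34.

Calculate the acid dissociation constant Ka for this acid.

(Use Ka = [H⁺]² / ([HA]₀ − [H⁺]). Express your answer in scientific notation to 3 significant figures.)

[H⁺] = 10^(−pH) = 10^(−2.34) = 4.571e-03 M. For HA ⇌ H⁺ + A⁻, Ka = [H⁺][A⁻]/[HA] = [H⁺]² / ([HA]₀ − [H⁺]) = (4.571e-03)² / (0.058 − 4.571e-03) = 3.91e-04.

K_a = 3.91e-04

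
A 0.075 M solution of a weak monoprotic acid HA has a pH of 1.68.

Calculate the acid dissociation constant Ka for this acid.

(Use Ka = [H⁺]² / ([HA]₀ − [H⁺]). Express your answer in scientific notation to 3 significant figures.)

[H⁺] = 10^(−pH) = 10^(−1.68) = 2.089e-02 M. For HA ⇌ H⁺ + A⁻, Ka = [H⁺][A⁻]/[HA] = [H⁺]² / ([HA]₀ − [H⁺]) = (2.089e-02)² / (0.075 − 2.089e-02) = 8.07e-03.

K_a = 8.07e-03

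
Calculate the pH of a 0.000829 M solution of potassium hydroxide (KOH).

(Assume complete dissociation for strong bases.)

[OH⁻] = 0.000829 M for strong base. pOH = -log[OH⁻] = 3.08, pH = 14 - pOH

pH = 10.92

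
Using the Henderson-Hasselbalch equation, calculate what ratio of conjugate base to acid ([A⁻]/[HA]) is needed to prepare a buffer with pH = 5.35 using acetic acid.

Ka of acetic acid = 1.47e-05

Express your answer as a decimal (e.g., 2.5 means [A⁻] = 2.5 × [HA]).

pKa = -log(1.47e-05) = 4.8327. pH = pKa + log([A⁻]/[HA]), so log([A⁻]/[HA]) = pH − pKa = 5.35 − 4.8327 = 0.5173. [A⁻]/[HA] = 10^(0.5173) = 3.29

[A⁻]/[HA] = 3.29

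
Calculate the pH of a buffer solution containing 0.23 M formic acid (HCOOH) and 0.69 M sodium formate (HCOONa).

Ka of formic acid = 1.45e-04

pKa = -log(1.45e-04) = 3.84. pH = pKa + log([A⁻]/[HA]) = 3.84 + log(0.69/0.23)

pH = 4.32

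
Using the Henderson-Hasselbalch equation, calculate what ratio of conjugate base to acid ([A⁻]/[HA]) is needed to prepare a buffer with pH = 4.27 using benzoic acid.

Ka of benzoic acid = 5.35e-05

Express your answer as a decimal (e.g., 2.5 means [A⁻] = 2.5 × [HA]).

pKa = -log(5.35e-05) = 4.2716. pH = pKa + log([A⁻]/[HA]), so log([A⁻]/[HA]) = pH − pKa = 4.27 − 4.2716 = -0.0016. [A⁻]/[HA] = 10^(-0.0016) = 0.996

[A⁻]/[HA] = 0.996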